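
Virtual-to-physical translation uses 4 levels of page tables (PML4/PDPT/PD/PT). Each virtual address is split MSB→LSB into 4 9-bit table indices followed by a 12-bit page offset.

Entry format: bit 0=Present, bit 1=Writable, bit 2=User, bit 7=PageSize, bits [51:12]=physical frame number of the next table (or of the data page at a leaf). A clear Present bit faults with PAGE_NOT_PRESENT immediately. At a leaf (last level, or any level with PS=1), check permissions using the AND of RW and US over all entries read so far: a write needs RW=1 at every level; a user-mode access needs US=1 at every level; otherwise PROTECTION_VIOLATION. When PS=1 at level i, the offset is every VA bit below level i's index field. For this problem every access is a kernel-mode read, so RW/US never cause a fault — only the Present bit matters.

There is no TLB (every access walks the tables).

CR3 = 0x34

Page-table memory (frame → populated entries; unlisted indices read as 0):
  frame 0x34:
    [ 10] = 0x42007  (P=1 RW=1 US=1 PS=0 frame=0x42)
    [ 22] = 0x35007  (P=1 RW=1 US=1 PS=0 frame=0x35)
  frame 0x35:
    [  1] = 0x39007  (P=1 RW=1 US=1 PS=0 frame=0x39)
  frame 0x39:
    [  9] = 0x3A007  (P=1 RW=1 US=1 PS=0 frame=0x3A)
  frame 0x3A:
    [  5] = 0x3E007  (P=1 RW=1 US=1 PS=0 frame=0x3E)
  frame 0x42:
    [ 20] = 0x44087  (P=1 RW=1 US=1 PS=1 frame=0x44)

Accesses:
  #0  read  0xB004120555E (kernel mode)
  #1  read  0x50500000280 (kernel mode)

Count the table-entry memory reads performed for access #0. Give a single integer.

Trace:
#0 VA=0xB004120555E (r,kernel):
  L0: frame=0x34 idx=22 entry=0x35007 [P=1 RW=1 US=1 PS=0]
  L1: frame=0x35 idx=1 entry=0x39007 [P=1 RW=1 US=1 PS=0]
  L2: frame=0x39 idx=9 entry=0x3A007 [P=1 RW=1 US=1 PS=0]
  L3: frame=0x3A idx=5 entry=0x3E007 [P=1 RW=1 US=1 PS=0]
  ⇒ phys 0x3E55E  [4 reads]
#1 VA=0x50500000280 (r,kernel):
  L0: frame=0x34 idx=10 entry=0x42007 [P=1 RW=1 US=1 PS=0]
  L1: frame=0x42 idx=20 entry=0x44087 [P=1 RW=1 US=1 PS=1]
  ⇒ phys 0x44280 (huge @L1)  [2 reads]

Entries read for #0: 4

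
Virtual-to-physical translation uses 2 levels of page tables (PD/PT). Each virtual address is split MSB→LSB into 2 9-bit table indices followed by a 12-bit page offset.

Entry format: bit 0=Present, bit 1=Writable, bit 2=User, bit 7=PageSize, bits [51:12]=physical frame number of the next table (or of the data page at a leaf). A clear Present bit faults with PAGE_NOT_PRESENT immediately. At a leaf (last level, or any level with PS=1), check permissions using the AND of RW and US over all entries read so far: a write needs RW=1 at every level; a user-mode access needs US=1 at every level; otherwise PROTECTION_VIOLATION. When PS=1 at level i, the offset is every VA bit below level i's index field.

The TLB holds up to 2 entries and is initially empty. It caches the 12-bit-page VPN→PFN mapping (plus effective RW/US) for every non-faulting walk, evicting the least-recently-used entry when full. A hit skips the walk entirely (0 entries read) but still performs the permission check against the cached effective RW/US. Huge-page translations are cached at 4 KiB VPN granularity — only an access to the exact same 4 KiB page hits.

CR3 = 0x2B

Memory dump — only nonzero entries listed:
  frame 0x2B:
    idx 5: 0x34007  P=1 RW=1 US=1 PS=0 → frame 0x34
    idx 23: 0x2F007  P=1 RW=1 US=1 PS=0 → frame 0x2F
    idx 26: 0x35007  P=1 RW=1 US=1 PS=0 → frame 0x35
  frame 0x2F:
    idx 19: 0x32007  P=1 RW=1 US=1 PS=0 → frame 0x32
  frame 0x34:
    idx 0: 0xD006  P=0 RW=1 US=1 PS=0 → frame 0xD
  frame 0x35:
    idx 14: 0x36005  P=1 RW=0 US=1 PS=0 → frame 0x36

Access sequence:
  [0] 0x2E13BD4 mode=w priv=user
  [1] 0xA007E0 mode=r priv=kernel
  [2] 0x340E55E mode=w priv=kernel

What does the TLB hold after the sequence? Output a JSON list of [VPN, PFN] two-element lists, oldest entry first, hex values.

Trace:
#0 VA=0x2E13BD4 (w,user):
  lvl0: tbl 0x2B, slot 23 ⇒ 0x2F007 (P1/RW1/US1/PS0)
  lvl1: tbl 0x2F, slot 19 ⇒ 0x32007 (P1/RW1/US1/PS0)
  ✓ 0x32BD4  — 2 lookups
#1 VA=0xA007E0 (r,kernel):
  lvl0: tbl 0x2B, slot 5 ⇒ 0x34007 (P1/RW1/US1/PS0)
  lvl1: tbl 0x34, slot 0 ⇒ 0xD006 (P0/RW1/US1/PS0)
  ⇒ fault: PAGE_NOT_PRESENT  — 2 lookups
#2 VA=0x340E55E (w,kernel):
  lvl0: tbl 0x2B, slot 26 ⇒ 0x35007 (P1/RW1/US1/PS0)
  lvl1: tbl 0x35, slot 14 ⇒ 0x36005 (P1/RW0/US1/PS0)
  ⇒ fault: PROTECTION_VIOLATION  — 2 lookups

TLB: [["0x2E13", "0x32"]]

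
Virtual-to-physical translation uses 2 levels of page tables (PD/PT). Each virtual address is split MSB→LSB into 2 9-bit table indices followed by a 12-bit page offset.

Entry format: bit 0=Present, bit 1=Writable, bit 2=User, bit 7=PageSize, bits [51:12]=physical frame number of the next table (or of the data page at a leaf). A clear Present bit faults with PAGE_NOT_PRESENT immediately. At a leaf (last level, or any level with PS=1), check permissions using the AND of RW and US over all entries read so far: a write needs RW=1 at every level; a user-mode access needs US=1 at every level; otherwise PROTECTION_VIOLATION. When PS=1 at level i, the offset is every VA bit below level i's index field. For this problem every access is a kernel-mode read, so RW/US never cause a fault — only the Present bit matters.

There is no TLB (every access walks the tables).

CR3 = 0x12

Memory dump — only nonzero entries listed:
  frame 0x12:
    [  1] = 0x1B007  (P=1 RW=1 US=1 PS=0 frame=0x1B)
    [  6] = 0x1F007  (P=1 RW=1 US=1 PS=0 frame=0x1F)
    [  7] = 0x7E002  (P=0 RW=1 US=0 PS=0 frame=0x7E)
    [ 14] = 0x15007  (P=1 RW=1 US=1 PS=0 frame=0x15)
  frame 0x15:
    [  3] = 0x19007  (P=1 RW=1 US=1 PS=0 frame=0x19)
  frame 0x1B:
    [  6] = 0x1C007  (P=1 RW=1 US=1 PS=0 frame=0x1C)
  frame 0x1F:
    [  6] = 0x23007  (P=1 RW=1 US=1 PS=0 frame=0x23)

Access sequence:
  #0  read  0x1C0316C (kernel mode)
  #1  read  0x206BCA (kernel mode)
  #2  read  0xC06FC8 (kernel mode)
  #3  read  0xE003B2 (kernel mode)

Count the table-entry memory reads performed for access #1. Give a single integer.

Walk each access:
#0 VA=0x1C0316C (r,kernel):
  [0] read 0x12 idx=14: raw=0x15007 flags P=1 W=1 U=1 S=0
  [1] read 0x15 idx=3: raw=0x19007 flags P=1 W=1 U=1 S=0
  ⇒ phys 0x1916C  [2 reads]
#1 VA=0x206BCA (r,kernel):
  [0] read 0x12 idx=1: raw=0x1B007 flags P=1 W=1 U=1 S=0
  [1] read 0x1B idx=6: raw=0x1C007 flags P=1 W=1 U=1 S=0
  ⇒ phys 0x1CBCA  [2 reads]
#2 VA=0xC06FC8 (r,kernel):
  [0] read 0x12 idx=6: raw=0x1F007 flags P=1 W=1 U=1 S=0
  [1] read 0x1F idx=6: raw=0x23007 flags P=1 W=1 U=1 S=0
  ⇒ phys 0x23FC8  [2 reads]
#3 VA=0xE003B2 (r,kernel):
  [0] read 0x12 idx=7: raw=0x7E002 flags P=0 W=1 U=0 S=0
  ✗ PAGE_NOT_PRESENT  [1 reads]

Entries read for #1: 2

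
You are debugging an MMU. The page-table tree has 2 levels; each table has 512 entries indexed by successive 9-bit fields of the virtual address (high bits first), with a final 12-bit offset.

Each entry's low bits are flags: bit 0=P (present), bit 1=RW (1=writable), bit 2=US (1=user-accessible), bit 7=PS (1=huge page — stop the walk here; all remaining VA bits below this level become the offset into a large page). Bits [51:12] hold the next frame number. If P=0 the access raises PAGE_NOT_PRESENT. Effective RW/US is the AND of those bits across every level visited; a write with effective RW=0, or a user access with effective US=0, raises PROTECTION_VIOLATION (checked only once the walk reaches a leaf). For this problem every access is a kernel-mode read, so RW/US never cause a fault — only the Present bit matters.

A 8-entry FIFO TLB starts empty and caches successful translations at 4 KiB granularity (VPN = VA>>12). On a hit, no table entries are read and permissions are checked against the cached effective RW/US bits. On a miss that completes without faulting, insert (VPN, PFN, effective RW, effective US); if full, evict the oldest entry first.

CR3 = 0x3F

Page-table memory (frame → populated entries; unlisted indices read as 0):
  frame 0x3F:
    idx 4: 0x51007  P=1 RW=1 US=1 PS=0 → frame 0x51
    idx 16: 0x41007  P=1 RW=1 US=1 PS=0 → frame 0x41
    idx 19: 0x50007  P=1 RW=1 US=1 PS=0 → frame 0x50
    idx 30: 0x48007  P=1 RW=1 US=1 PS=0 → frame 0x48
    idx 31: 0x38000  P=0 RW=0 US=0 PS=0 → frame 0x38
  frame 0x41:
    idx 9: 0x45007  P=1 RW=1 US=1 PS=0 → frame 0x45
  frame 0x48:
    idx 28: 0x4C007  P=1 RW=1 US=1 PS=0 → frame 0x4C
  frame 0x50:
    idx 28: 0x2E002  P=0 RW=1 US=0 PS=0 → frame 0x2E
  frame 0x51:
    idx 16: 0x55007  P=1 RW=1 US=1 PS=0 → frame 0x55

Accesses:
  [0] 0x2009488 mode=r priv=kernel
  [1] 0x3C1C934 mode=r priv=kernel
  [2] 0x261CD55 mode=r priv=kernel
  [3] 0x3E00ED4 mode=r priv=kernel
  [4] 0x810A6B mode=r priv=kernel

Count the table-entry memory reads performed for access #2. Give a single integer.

Walk each access:
#0 VA=0x2009488 (r,kernel):
  lvl0: tbl 0x3F, slot 16 ⇒ 0x41007 (P1/RW1/US1/PS0)
  lvl1: tbl 0x41, slot 9 ⇒ 0x45007 (P1/RW1/US1/PS0)
  ⇒ phys 0x45488  [2 reads]
#1 VA=0x3C1C934 (r,kernel):
  lvl0: tbl 0x3F, slot 30 ⇒ 0x48007 (P1/RW1/US1/PS0)
  lvl1: tbl 0x48, slot 28 ⇒ 0x4C007 (P1/RW1/US1/PS0)
  ⇒ phys 0x4C934  [2 reads]
#2 VA=0x261CD55 (r,kernel):
  lvl0: tbl 0x3F, slot 19 ⇒ 0x50007 (P1/RW1/US1/PS0)
  lvl1: tbl 0x50, slot 28 ⇒ 0x2E002 (P0/RW1/US0/PS0)
  ✗ PAGE_NOT_PRESENT  [2 reads]
#3 VA=0x3E00ED4 (r,kernel):
  lvl0: tbl 0x3F, slot 31 ⇒ 0x38000 (P0/RW0/US0/PS0)
  ✗ PAGE_NOT_PRESENT  [1 reads]
#4 VA=0x810A6B (r,kernel):
  lvl0: tbl 0x3F, slot 4 ⇒ 0x51007 (P1/RW1/US1/PS0)
  lvl1: tbl 0x51, slot 16 ⇒ 0x55007 (P1/RW1/US1/PS0)
  ⇒ phys 0x55A6B  [2 reads]

Entries read for #2: 2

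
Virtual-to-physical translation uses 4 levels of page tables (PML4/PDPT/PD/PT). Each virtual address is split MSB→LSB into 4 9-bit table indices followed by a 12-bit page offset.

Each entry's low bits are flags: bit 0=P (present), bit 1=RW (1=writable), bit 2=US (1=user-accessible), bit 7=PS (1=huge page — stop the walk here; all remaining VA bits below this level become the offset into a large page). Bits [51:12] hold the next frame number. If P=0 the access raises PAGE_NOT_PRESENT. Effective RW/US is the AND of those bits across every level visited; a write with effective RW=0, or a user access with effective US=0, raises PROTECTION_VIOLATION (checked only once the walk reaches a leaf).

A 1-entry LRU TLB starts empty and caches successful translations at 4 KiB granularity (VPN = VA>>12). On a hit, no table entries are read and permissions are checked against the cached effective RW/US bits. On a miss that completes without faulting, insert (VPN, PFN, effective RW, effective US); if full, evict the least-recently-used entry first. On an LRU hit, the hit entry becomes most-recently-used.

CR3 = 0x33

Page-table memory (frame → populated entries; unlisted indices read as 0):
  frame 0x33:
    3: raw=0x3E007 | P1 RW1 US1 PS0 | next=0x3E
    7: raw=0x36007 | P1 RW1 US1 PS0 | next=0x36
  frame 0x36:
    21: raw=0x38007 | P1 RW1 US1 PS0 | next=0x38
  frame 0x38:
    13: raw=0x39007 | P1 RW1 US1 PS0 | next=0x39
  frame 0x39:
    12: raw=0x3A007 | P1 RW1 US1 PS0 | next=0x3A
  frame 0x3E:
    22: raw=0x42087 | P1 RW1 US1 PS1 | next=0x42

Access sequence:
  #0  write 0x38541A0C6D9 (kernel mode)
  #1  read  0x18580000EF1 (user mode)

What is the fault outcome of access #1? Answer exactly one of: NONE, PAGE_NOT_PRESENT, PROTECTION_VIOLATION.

Trace:
#0 VA=0x38541A0C6D9 (w,kernel):
  L0 @0x33[7] → 0x36007  P=1,RW=1,US=1,PS=0
  L1 @0x36[21] → 0x38007  P=1,RW=1,US=1,PS=0
  L2 @0x38[13] → 0x39007  P=1,RW=1,US=1,PS=0
  L3 @0x39[12] → 0x3A007  P=1,RW=1,US=1,PS=0
  → PA=0x3A6D9  (4 entries read)
#1 VA=0x18580000EF1 (r,user):
  L0 @0x33[3] → 0x3E007  P=1,RW=1,US=1,PS=0
  L1 @0x3E[22] → 0x42087  P=1,RW=1,US=1,PS=1
  → PA=0x42EF1 (huge @L1)  (2 entries read)

Access #1 fault: NONE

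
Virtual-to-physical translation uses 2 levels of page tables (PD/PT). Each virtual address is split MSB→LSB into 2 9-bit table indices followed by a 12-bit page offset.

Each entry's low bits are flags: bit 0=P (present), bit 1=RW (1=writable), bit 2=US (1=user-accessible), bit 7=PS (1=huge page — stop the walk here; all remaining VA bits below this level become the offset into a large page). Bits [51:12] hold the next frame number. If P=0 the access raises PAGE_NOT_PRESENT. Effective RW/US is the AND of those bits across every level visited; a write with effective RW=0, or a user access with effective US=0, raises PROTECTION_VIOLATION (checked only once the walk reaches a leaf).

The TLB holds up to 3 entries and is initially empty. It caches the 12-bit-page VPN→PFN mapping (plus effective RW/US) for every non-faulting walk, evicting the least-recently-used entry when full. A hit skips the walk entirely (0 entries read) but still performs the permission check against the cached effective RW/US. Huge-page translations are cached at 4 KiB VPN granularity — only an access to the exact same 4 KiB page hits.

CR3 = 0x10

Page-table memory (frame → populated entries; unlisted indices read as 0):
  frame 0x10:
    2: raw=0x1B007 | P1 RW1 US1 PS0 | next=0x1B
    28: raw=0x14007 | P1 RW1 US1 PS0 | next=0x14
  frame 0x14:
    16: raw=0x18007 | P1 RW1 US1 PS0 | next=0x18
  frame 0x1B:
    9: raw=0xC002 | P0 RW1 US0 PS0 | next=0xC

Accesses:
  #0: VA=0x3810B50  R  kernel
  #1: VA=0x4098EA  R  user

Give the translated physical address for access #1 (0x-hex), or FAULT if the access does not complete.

Per-access translation:
#0 VA=0x3810B50 (r,kernel):
  lvl0: tbl 0x10, slot 28 ⇒ 0x14007 (P1/RW1/US1/PS0)
  lvl1: tbl 0x14, slot 16 ⇒ 0x18007 (P1/RW1/US1/PS0)
  ⇒ phys 0x18B50  [2 reads]
#1 VA=0x4098EA (r,user):
  lvl0: tbl 0x10, slot 2 ⇒ 0x1B007 (P1/RW1/US1/PS0)
  lvl1: tbl 0x1B, slot 9 ⇒ 0xC002 (P0/RW1/US0/PS0)
  ✗ PAGE_NOT_PRESENT  [2 reads]

Access #1 PA: FAULT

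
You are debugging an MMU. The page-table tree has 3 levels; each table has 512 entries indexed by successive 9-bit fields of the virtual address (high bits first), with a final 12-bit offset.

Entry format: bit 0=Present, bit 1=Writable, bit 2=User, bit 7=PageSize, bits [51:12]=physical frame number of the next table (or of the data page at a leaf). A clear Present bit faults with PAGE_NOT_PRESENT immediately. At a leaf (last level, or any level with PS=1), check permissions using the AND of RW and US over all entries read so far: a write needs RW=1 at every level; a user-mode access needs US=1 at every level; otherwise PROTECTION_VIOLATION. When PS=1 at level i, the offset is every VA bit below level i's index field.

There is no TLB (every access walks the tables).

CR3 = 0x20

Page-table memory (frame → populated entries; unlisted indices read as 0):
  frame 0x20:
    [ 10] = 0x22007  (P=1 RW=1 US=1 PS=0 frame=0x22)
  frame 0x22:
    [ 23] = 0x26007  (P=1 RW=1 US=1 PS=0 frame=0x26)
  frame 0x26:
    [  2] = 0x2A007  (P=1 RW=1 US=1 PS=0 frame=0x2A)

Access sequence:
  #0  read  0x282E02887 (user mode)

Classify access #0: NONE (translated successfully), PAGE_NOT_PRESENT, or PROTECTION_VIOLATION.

Per-access translation:
#0 VA=0x282E02887 (r,user):
  [0] read 0x20 idx=10: raw=0x22007 flags P=1 W=1 U=1 S=0
  [1] read 0x22 idx=23: raw=0x26007 flags P=1 W=1 U=1 S=0
  [2] read 0x26 idx=2: raw=0x2A007 flags P=1 W=1 U=1 S=0
  ✓ 0x2A887  — 3 lookups

Access #0 fault: NONE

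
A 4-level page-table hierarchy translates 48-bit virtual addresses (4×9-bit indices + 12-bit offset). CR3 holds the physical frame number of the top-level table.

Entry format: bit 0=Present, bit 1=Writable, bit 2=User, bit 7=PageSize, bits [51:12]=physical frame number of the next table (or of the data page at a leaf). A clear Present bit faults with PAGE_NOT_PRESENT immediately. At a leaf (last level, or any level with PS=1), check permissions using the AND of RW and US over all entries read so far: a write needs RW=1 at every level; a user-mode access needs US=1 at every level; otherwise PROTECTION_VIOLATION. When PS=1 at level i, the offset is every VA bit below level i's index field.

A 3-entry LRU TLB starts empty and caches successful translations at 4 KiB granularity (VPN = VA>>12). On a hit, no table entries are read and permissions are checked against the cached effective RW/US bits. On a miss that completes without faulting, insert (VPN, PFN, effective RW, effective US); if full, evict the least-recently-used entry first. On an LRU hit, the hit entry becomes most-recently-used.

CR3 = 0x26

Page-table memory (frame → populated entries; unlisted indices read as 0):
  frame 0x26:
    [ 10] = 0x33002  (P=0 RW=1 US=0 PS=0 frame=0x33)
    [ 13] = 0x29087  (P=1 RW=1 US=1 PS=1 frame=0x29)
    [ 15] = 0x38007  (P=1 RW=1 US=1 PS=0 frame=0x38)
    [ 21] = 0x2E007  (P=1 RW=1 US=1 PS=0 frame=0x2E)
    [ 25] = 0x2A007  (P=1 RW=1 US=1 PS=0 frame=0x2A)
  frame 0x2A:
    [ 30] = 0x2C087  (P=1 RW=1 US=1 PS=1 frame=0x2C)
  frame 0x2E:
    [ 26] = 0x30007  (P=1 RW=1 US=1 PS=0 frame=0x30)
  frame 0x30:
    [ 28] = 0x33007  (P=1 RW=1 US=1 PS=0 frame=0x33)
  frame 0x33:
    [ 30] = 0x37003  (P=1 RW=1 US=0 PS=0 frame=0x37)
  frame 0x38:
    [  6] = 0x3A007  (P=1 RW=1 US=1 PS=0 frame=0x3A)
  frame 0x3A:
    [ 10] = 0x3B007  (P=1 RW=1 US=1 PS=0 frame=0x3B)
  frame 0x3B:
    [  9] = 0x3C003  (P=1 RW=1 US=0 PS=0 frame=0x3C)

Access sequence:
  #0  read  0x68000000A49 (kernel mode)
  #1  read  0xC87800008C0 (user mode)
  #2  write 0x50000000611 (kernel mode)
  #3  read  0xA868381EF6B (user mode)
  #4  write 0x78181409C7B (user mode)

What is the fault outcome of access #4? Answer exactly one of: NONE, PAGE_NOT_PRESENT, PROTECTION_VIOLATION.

Trace:
#0 VA=0x68000000A49 (r,kernel):
  [0] read 0x26 idx=13: raw=0x29087 flags P=1 W=1 U=1 S=1
  → PA=0x29A49 (huge @L0)  (1 entries read)
#1 VA=0xC87800008C0 (r,user):
  [0] read 0x26 idx=25: raw=0x2A007 flags P=1 W=1 U=1 S=0
  [1] read 0x2A idx=30: raw=0x2C087 flags P=1 W=1 U=1 S=1
  → PA=0x2C8C0 (huge @L1)  (2 entries read)
#2 VA=0x50000000611 (w,kernel):
  [0] read 0x26 idx=10: raw=0x33002 flags P=0 W=1 U=0 S=0
  ⇒ fault: PAGE_NOT_PRESENT  — 1 lookups
#3 VA=0xA868381EF6B (r,user):
  [0] read 0x26 idx=21: raw=0x2E007 flags P=1 W=1 U=1 S=0
  [1] read 0x2E idx=26: raw=0x30007 flags P=1 W=1 U=1 S=0
  [2] read 0x30 idx=28: raw=0x33007 flags P=1 W=1 U=1 S=0
  [3] read 0x33 idx=30: raw=0x37003 flags P=1 W=1 U=0 S=0
  ⇒ fault: PROTECTION_VIOLATION  — 4 lookups
#4 VA=0x78181409C7B (w,user):
  [0] read 0x26 idx=15: raw=0x38007 flags P=1 W=1 U=1 S=0
  [1] read 0x38 idx=6: raw=0x3A007 flags P=1 W=1 U=1 S=0
  [2] read 0x3A idx=10: raw=0x3B007 flags P=1 W=1 U=1 S=0
  [3] read 0x3B idx=9: raw=0x3C003 flags P=1 W=1 U=0 S=0
  ⇒ fault: PROTECTION_VIOLATION  — 4 lookups

Access #4 fault: PROTECTION_VIOLATION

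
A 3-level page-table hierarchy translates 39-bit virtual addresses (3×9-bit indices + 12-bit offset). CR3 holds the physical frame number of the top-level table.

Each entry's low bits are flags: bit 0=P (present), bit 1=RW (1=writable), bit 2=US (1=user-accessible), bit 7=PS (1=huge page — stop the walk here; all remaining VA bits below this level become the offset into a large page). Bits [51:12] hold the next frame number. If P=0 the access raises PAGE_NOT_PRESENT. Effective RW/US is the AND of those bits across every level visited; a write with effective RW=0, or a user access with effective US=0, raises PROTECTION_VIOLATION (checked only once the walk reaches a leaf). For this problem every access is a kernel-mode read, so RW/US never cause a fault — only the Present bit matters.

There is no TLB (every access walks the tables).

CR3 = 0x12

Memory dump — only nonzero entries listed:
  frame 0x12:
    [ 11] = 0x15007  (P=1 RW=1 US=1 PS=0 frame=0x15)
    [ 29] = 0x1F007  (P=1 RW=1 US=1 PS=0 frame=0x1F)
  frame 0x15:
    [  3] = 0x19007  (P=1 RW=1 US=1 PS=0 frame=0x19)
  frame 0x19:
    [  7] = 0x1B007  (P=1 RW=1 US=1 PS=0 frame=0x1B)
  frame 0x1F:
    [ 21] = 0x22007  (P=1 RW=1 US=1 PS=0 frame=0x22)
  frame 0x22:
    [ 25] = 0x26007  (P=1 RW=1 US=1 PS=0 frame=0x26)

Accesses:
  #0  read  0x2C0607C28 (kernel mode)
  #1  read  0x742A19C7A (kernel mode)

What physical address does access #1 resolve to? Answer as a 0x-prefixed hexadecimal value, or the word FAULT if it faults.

Per-access translation:
#0 VA=0x2C0607C28 (r,kernel):
  L0 @0x12[11] → 0x15007  P=1,RW=1,US=1,PS=0
  L1 @0x15[3] → 0x19007  P=1,RW=1,US=1,PS=0
  L2 @0x19[7] → 0x1B007  P=1,RW=1,US=1,PS=0
  → PA=0x1BC28  (3 entries read)
#1 VA=0x742A19C7A (r,kernel):
  L0 @0x12[29] → 0x1F007  P=1,RW=1,US=1,PS=0
  L1 @0x1F[21] → 0x22007  P=1,RW=1,US=1,PS=0
  L2 @0x22[25] → 0x26007  P=1,RW=1,US=1,PS=0
  → PA=0x26C7A  (3 entries read)

Access #1 PA: 0x26C7A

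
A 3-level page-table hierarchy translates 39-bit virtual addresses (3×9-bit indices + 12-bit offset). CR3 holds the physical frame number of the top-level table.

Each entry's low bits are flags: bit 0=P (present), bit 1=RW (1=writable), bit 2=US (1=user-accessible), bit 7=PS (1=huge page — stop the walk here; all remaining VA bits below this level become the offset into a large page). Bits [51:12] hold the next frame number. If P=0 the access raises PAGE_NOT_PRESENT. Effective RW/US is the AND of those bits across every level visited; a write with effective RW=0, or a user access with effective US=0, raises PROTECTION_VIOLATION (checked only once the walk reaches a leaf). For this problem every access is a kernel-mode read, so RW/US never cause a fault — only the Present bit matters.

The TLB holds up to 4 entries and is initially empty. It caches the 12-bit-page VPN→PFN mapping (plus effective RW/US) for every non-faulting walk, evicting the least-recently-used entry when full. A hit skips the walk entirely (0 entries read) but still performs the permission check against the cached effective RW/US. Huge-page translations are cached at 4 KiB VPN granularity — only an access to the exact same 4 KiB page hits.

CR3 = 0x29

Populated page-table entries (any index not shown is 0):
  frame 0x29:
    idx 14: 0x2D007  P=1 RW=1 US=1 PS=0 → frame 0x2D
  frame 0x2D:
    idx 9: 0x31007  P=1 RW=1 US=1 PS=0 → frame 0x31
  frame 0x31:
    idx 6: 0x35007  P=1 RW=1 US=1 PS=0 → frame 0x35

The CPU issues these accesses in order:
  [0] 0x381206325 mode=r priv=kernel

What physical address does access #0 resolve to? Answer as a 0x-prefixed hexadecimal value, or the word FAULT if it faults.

Walk each access:
#0 VA=0x381206325 (r,kernel):
  L0: frame=0x29 idx=14 entry=0x2D007 [P=1 RW=1 US=1 PS=0]
  L1: frame=0x2D idx=9 entry=0x31007 [P=1 RW=1 US=1 PS=0]
  L2: frame=0x31 idx=6 entry=0x35007 [P=1 RW=1 US=1 PS=0]
  ⇒ phys 0x35325  [3 reads]

Access #0 PA: 0x35325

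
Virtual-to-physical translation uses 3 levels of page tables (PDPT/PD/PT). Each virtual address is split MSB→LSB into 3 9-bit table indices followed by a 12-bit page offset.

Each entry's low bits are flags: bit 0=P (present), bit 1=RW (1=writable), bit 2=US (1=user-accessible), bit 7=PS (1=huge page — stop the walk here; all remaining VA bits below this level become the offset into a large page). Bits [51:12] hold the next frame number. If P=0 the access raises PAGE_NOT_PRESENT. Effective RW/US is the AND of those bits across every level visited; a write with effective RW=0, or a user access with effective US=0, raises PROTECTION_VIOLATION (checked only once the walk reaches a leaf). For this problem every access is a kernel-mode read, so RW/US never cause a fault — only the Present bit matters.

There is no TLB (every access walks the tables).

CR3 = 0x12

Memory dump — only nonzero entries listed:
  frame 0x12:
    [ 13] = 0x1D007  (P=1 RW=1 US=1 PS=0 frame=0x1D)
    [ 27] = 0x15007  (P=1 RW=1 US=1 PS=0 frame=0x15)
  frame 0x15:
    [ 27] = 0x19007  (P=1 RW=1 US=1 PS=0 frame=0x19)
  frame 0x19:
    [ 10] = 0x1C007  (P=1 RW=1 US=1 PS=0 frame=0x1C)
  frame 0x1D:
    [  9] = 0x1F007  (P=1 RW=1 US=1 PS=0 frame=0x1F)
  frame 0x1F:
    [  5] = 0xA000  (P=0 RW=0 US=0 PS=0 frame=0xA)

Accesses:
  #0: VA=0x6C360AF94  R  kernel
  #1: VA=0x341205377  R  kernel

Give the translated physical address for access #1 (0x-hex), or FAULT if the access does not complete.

Trace:
#0 VA=0x6C360AF94 (r,kernel):
  L0 @0x12[27] → 0x15007  P=1,RW=1,US=1,PS=0
  L1 @0x15[27] → 0x19007  P=1,RW=1,US=1,PS=0
  L2 @0x19[10] → 0x1C007  P=1,RW=1,US=1,PS=0
  → PA=0x1CF94  (3 entries read)
#1 VA=0x341205377 (r,kernel):
  L0 @0x12[13] → 0x1D007  P=1,RW=1,US=1,PS=0
  L1 @0x1D[9] → 0x1F007  P=1,RW=1,US=1,PS=0
  L2 @0x1F[5] → 0xA000  P=0,RW=0,US=0,PS=0
  → PAGE_NOT_PRESENT  (3 entries read)

Access #1 PA: FAULT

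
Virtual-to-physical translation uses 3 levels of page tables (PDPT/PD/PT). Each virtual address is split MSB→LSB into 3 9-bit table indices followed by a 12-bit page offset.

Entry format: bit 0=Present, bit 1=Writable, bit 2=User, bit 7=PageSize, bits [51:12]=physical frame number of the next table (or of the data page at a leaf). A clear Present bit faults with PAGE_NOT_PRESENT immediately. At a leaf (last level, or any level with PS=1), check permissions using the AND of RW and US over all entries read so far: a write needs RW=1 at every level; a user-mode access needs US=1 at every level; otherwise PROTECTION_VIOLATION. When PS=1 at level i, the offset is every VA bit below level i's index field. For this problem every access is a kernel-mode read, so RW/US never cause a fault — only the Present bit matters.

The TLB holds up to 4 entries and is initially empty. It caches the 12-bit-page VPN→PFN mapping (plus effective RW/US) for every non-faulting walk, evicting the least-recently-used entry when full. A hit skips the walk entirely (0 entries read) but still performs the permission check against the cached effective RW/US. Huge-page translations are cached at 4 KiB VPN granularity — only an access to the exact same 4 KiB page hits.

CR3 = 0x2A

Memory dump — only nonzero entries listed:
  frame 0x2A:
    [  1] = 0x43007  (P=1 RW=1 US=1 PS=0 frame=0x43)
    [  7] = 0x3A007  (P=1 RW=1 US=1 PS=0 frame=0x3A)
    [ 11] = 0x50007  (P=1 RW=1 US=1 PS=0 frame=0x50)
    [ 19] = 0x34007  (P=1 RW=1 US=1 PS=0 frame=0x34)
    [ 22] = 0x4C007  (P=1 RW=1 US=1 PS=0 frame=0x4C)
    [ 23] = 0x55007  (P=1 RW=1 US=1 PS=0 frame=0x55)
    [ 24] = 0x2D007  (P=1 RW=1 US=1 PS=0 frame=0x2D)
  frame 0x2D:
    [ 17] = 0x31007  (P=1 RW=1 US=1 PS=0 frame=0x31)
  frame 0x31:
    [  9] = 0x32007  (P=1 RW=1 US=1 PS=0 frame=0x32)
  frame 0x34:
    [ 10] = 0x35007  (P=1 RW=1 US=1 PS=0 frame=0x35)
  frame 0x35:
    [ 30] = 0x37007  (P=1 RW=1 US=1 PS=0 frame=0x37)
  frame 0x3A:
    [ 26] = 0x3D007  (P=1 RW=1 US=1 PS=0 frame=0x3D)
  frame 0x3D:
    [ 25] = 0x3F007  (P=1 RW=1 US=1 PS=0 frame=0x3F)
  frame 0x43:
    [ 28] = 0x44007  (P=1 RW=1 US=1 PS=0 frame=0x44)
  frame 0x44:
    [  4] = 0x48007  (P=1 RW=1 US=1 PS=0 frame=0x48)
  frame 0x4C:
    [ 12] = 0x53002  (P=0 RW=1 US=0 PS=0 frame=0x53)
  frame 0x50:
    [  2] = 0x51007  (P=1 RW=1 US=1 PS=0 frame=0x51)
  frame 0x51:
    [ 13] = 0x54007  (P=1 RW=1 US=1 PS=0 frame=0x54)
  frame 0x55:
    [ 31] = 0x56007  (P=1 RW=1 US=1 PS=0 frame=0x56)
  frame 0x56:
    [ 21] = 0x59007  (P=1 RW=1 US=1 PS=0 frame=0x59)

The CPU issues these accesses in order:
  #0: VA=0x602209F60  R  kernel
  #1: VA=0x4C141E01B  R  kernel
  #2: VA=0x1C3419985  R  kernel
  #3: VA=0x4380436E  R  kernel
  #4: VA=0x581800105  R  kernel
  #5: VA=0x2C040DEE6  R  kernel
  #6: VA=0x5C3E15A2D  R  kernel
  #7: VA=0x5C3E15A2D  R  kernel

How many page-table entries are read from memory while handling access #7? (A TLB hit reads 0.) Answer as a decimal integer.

Trace:
#0 VA=0x602209F60 (r,kernel):
  lvl0: tbl 0x2A, slot 24 ⇒ 0x2D007 (P1/RW1/US1/PS0)
  lvl1: tbl 0x2D, slot 17 ⇒ 0x31007 (P1/RW1/US1/PS0)
  lvl2: tbl 0x31, slot 9 ⇒ 0x32007 (P1/RW1/US1/PS0)
  ⇒ phys 0x32F60  [3 reads]
#1 VA=0x4C141E01B (r,kernel):
  lvl0: tbl 0x2A, slot 19 ⇒ 0x34007 (P1/RW1/US1/PS0)
  lvl1: tbl 0x34, slot 10 ⇒ 0x35007 (P1/RW1/US1/PS0)
  lvl2: tbl 0x35, slot 30 ⇒ 0x37007 (P1/RW1/US1/PS0)
  ⇒ phys 0x3701B  [3 reads]
#2 VA=0x1C3419985 (r,kernel):
  lvl0: tbl 0x2A, slot 7 ⇒ 0x3A007 (P1/RW1/US1/PS0)
  lvl1: tbl 0x3A, slot 26 ⇒ 0x3D007 (P1/RW1/US1/PS0)
  lvl2: tbl 0x3D, slot 25 ⇒ 0x3F007 (P1/RW1/US1/PS0)
  ⇒ phys 0x3F985  [3 reads]
#3 VA=0x4380436E (r,kernel):
  lvl0: tbl 0x2A, slot 1 ⇒ 0x43007 (P1/RW1/US1/PS0)
  lvl1: tbl 0x43, slot 28 ⇒ 0x44007 (P1/RW1/US1/PS0)
  lvl2: tbl 0x44, slot 4 ⇒ 0x48007 (P1/RW1/US1/PS0)
  ⇒ phys 0x4836E  [3 reads]
#4 VA=0x581800105 (r,kernel):
  lvl0: tbl 0x2A, slot 22 ⇒ 0x4C007 (P1/RW1/US1/PS0)
  lvl1: tbl 0x4C, slot 12 ⇒ 0x53002 (P0/RW1/US0/PS0)
  ⇒ fault: PAGE_NOT_PRESENT  — 2 lookups
#5 VA=0x2C040DEE6 (r,kernel):
  lvl0: tbl 0x2A, slot 11 ⇒ 0x50007 (P1/RW1/US1/PS0)
  lvl1: tbl 0x50, slot 2 ⇒ 0x51007 (P1/RW1/US1/PS0)
  lvl2: tbl 0x51, slot 13 ⇒ 0x54007 (P1/RW1/US1/PS0)
  ⇒ phys 0x54EE6  [3 reads]
#6 VA=0x5C3E15A2D (r,kernel):
  lvl0: tbl 0x2A, slot 23 ⇒ 0x55007 (P1/RW1/US1/PS0)
  lvl1: tbl 0x55, slot 31 ⇒ 0x56007 (P1/RW1/US1/PS0)
  lvl2: tbl 0x56, slot 21 ⇒ 0x59007 (P1/RW1/US1/PS0)
  ⇒ phys 0x59A2D  [3 reads]
#7 VA=0x5C3E15A2D (r,kernel):
  TLB hit vpn=0x5C3E15 → PA=0x59A2D

Entries read for #7: 0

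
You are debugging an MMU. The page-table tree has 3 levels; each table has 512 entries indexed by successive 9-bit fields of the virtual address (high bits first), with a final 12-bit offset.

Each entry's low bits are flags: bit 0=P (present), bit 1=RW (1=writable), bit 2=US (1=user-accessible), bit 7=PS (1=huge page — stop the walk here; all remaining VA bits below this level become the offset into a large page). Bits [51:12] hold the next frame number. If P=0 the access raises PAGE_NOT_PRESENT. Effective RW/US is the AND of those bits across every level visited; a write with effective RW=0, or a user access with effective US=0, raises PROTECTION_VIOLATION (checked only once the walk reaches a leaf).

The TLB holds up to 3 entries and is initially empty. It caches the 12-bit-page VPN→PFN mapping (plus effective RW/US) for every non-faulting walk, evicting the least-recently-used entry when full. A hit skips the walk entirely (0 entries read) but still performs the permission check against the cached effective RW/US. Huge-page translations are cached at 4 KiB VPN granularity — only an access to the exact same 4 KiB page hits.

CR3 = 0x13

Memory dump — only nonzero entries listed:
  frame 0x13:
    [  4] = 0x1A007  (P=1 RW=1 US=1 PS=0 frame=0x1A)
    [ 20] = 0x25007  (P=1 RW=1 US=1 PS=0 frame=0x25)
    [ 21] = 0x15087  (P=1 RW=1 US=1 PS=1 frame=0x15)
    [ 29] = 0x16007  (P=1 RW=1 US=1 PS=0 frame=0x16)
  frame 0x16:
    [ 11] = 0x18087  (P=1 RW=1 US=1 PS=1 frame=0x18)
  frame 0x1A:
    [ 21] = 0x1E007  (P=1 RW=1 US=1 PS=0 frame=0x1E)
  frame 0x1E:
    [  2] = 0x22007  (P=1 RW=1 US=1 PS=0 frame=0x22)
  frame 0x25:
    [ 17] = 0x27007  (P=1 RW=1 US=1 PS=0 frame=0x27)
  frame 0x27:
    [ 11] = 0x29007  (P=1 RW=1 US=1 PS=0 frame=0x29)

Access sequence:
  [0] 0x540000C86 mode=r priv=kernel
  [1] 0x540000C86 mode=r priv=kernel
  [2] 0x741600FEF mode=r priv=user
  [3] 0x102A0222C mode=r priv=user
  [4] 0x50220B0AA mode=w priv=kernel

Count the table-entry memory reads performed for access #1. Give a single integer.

Trace:
#0 VA=0x540000C86 (r,kernel):
  L0: frame=0x13 idx=21 entry=0x15087 [P=1 RW=1 US=1 PS=1]
  ✓ 0x15C86 (huge @L0)  — 1 lookups
#1 VA=0x540000C86 (r,kernel):
  TLB hit vpn=0x540000 → PA=0x15C86
#2 VA=0x741600FEF (r,user):
  L0: frame=0x13 idx=29 entry=0x16007 [P=1 RW=1 US=1 PS=0]
  L1: frame=0x16 idx=11 entry=0x18087 [P=1 RW=1 US=1 PS=1]
  ✓ 0x18FEF (huge @L1)  — 2 lookups
#3 VA=0x102A0222C (r,user):
  L0: frame=0x13 idx=4 entry=0x1A007 [P=1 RW=1 US=1 PS=0]
  L1: frame=0x1A idx=21 entry=0x1E007 [P=1 RW=1 US=1 PS=0]
  L2: frame=0x1E idx=2 entry=0x22007 [P=1 RW=1 US=1 PS=0]
  ✓ 0x2222C  — 3 lookups
#4 VA=0x50220B0AA (w,kernel):
  L0: frame=0x13 idx=20 entry=0x25007 [P=1 RW=1 US=1 PS=0]
  L1: frame=0x25 idx=17 entry=0x27007 [P=1 RW=1 US=1 PS=0]
  L2: frame=0x27 idx=11 entry=0x29007 [P=1 RW=1 US=1 PS=0]
  ✓ 0x290AA  — 3 lookups

Entries read for #1: 0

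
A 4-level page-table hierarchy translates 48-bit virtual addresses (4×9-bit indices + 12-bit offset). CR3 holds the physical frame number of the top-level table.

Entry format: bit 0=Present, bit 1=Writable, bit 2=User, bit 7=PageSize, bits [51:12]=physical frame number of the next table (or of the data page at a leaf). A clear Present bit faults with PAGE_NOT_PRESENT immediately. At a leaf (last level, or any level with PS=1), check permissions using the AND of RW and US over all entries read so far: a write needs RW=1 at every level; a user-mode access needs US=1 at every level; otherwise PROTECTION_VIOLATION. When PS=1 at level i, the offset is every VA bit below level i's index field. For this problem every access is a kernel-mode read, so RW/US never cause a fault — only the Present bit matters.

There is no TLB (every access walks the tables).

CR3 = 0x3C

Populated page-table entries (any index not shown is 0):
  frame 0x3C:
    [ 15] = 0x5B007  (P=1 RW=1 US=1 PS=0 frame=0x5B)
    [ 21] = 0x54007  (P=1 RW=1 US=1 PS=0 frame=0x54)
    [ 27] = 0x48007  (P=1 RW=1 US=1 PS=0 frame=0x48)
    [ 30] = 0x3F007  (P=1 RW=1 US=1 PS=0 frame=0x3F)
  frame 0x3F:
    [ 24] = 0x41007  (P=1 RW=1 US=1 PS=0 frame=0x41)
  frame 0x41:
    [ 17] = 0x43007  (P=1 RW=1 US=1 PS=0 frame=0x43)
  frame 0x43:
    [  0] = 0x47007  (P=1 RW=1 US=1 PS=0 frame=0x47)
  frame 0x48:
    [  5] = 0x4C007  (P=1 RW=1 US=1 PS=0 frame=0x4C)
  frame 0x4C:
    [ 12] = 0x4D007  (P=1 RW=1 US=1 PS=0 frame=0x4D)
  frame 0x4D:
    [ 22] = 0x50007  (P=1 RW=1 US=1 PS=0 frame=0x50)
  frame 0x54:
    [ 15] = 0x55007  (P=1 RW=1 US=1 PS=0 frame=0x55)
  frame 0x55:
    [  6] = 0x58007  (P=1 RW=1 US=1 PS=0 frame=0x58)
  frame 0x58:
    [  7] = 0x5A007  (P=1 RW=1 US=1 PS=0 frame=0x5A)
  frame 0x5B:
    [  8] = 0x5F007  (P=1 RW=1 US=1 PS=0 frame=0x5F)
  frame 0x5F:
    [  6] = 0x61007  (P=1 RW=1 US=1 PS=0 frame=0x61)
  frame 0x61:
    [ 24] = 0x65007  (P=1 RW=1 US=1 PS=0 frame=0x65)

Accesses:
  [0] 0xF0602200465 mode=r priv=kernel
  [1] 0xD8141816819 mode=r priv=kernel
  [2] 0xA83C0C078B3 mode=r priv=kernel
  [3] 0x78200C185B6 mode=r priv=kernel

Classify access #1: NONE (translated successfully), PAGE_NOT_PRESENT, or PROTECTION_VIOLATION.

Per-access translation:
#0 VA=0xF0602200465 (r,kernel):
  lvl0: tbl 0x3C, slot 30 ⇒ 0x3F007 (P1/RW1/US1/PS0)
  lvl1: tbl 0x3F, slot 24 ⇒ 0x41007 (P1/RW1/US1/PS0)
  lvl2: tbl 0x41, slot 17 ⇒ 0x43007 (P1/RW1/US1/PS0)
  lvl3: tbl 0x43, slot 0 ⇒ 0x47007 (P1/RW1/US1/PS0)
  ✓ 0x47465  — 4 lookups
#1 VA=0xD8141816819 (r,kernel):
  lvl0: tbl 0x3C, slot 27 ⇒ 0x48007 (P1/RW1/US1/PS0)
  lvl1: tbl 0x48, slot 5 ⇒ 0x4C007 (P1/RW1/US1/PS0)
  lvl2: tbl 0x4C, slot 12 ⇒ 0x4D007 (P1/RW1/US1/PS0)
  lvl3: tbl 0x4D, slot 22 ⇒ 0x50007 (P1/RW1/US1/PS0)
  ✓ 0x50819  — 4 lookups
#2 VA=0xA83C0C078B3 (r,kernel):
  lvl0: tbl 0x3C, slot 21 ⇒ 0x54007 (P1/RW1/US1/PS0)
  lvl1: tbl 0x54, slot 15 ⇒ 0x55007 (P1/RW1/US1/PS0)
  lvl2: tbl 0x55, slot 6 ⇒ 0x58007 (P1/RW1/US1/PS0)
  lvl3: tbl 0x58, slot 7 ⇒ 0x5A007 (P1/RW1/US1/PS0)
  ✓ 0x5A8B3  — 4 lookups
#3 VA=0x78200C185B6 (r,kernel):
  lvl0: tbl 0x3C, slot 15 ⇒ 0x5B007 (P1/RW1/US1/PS0)
  lvl1: tbl 0x5B, slot 8 ⇒ 0x5F007 (P1/RW1/US1/PS0)
  lvl2: tbl 0x5F, slot 6 ⇒ 0x61007 (P1/RW1/US1/PS0)
  lvl3: tbl 0x61, slot 24 ⇒ 0x65007 (P1/RW1/US1/PS0)
  ✓ 0x655B6  — 4 lookups

Access #1 fault: NONE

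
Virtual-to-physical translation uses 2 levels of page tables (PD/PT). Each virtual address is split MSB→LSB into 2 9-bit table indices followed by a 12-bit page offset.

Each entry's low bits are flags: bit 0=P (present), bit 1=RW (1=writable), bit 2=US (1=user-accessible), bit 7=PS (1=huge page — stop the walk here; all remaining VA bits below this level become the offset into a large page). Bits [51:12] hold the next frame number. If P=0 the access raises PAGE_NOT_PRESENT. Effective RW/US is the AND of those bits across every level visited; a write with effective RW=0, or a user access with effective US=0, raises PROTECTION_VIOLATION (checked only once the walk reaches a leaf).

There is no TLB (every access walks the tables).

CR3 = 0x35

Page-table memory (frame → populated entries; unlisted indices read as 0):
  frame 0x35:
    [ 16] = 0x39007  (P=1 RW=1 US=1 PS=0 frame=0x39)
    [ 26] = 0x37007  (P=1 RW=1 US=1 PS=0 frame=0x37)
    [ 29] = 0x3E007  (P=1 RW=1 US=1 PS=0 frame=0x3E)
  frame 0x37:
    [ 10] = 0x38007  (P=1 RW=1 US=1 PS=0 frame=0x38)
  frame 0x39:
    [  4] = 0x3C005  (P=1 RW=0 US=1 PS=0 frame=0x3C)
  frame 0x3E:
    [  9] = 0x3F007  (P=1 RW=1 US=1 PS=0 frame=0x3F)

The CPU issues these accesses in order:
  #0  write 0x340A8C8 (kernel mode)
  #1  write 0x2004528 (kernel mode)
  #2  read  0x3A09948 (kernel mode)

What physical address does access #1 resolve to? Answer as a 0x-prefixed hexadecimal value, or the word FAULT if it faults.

Per-access translation:
#0 VA=0x340A8C8 (w,kernel):
  lvl0: tbl 0x35, slot 26 ⇒ 0x37007 (P1/RW1/US1/PS0)
  lvl1: tbl 0x37, slot 10 ⇒ 0x38007 (P1/RW1/US1/PS0)
  ✓ 0x388C8  — 2 lookups
#1 VA=0x2004528 (w,kernel):
  lvl0: tbl 0x35, slot 16 ⇒ 0x39007 (P1/RW1/US1/PS0)
  lvl1: tbl 0x39, slot 4 ⇒ 0x3C005 (P1/RW0/US1/PS0)
  ✗ PROTECTION_VIOLATION  [2 reads]
#2 VA=0x3A09948 (r,kernel):
  lvl0: tbl 0x35, slot 29 ⇒ 0x3E007 (P1/RW1/US1/PS0)
  lvl1: tbl 0x3E, slot 9 ⇒ 0x3F007 (P1/RW1/US1/PS0)
  ✓ 0x3F948  — 2 lookups

Access #1 PA: FAULT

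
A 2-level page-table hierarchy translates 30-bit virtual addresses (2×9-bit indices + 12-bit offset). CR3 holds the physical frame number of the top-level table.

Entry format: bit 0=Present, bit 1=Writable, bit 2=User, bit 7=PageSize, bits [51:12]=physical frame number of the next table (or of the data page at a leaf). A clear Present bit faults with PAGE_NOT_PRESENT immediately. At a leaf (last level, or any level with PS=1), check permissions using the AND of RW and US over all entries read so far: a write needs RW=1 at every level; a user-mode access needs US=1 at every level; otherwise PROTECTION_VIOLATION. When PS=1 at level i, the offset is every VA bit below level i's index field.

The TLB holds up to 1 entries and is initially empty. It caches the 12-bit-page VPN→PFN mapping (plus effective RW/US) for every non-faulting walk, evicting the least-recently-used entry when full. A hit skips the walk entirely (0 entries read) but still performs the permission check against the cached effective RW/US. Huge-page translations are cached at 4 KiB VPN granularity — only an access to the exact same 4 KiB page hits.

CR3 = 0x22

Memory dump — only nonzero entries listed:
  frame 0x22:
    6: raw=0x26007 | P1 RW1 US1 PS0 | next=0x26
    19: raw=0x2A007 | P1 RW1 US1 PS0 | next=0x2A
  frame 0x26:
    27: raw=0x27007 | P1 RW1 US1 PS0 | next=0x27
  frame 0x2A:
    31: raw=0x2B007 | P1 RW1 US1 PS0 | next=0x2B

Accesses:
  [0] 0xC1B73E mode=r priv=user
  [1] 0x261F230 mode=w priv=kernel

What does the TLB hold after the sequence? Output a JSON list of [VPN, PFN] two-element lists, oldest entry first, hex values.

Walk each access:
#0 VA=0xC1B73E (r,user):
  L0: frame=0x22 idx=6 entry=0x26007 [P=1 RW=1 US=1 PS=0]
  L1: frame=0x26 idx=27 entry=0x27007 [P=1 RW=1 US=1 PS=0]
  ⇒ phys 0x2773E  [2 reads]
#1 VA=0x261F230 (w,kernel):
  L0: frame=0x22 idx=19 entry=0x2A007 [P=1 RW=1 US=1 PS=0]
  L1: frame=0x2A idx=31 entry=0x2B007 [P=1 RW=1 US=1 PS=0]
  ⇒ phys 0x2B230  [2 reads]

TLB: [["0x261F", "0x2B"]]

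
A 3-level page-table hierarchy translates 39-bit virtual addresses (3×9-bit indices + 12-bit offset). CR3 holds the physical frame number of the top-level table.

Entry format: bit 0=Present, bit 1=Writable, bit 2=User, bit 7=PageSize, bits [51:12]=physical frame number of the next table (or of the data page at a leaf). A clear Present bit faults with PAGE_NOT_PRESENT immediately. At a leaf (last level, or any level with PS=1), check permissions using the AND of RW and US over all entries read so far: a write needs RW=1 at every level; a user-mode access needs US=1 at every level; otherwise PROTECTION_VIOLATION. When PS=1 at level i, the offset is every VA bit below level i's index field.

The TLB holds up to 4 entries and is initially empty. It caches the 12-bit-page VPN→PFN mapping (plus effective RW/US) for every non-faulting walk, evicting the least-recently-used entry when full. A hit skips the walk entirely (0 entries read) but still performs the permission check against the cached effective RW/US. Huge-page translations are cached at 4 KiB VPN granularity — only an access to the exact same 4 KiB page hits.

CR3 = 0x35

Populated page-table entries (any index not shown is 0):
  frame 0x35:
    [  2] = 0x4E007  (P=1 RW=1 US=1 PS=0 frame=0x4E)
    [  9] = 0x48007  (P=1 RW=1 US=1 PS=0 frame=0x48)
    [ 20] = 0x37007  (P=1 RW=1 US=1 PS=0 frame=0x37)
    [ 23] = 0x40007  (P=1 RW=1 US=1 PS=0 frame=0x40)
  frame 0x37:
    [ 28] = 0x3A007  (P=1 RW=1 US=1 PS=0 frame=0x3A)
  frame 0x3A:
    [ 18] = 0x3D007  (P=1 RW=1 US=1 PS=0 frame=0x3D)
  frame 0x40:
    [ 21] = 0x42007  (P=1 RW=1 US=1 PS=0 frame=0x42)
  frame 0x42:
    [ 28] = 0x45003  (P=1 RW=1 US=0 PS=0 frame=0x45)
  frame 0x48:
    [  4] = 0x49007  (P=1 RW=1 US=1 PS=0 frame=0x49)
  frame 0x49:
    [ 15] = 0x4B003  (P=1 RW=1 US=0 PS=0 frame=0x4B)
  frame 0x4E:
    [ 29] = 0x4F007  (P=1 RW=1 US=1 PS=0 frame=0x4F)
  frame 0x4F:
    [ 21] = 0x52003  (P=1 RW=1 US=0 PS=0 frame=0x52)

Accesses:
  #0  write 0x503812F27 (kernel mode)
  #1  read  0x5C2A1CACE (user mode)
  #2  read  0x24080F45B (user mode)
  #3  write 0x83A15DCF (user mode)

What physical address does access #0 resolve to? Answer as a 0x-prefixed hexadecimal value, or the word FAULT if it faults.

Walk each access:
#0 VA=0x503812F27 (w,kernel):
  [0] read 0x35 idx=20: raw=0x37007 flags P=1 W=1 U=1 S=0
  [1] read 0x37 idx=28: raw=0x3A007 flags P=1 W=1 U=1 S=0
  [2] read 0x3A idx=18: raw=0x3D007 flags P=1 W=1 U=1 S=0
  ⇒ phys 0x3DF27  [3 reads]
#1 VA=0x5C2A1CACE (r,user):
  [0] read 0x35 idx=23: raw=0x40007 flags P=1 W=1 U=1 S=0
  [1] read 0x40 idx=21: raw=0x42007 flags P=1 W=1 U=1 S=0
  [2] read 0x42 idx=28: raw=0x45003 flags P=1 W=1 U=0 S=0
  ⇒ fault: PROTECTION_VIOLATION  — 3 lookups
#2 VA=0x24080F45B (r,user):
  [0] read 0x35 idx=9: raw=0x48007 flags P=1 W=1 U=1 S=0
  [1] read 0x48 idx=4: raw=0x49007 flags P=1 W=1 U=1 S=0
  [2] read 0x49 idx=15: raw=0x4B003 flags P=1 W=1 U=0 S=0
  ⇒ fault: PROTECTION_VIOLATION  — 3 lookups
#3 VA=0x83A15DCF (w,user):
  [0] read 0x35 idx=2: raw=0x4E007 flags P=1 W=1 U=1 S=0
  [1] read 0x4E idx=29: raw=0x4F007 flags P=1 W=1 U=1 S=0
  [2] read 0x4F idx=21: raw=0x52003 flags P=1 W=1 U=0 S=0
  ⇒ fault: PROTECTION_VIOLATION  — 3 lookups

Access #0 PA: 0x3DF27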